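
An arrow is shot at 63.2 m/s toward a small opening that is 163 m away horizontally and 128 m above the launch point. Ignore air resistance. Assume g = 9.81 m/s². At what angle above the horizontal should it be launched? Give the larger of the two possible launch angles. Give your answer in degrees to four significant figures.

74.66°

Trajectory: y = x tanθ − g x² (1 + tan²θ)/(2v₀²). With x = 163, y = 128, v₀ = 63.2, g = 9.81:
32.63 tan²θ − 163 tanθ + (160.6) = 0.
tanθ = [163 ± √(163² − 4 × 32.63 × (160.6))] / (2 × 32.63) = (163 ± 74.87) / 65.25, giving tanθ = 1.351 or 3.645.
θ = 53.48° or 74.66°; the larger is 74.66°.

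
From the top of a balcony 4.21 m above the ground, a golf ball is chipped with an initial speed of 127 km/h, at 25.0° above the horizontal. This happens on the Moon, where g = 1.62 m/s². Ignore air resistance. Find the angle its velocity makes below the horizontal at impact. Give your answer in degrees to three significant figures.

25.7°

Convert: 127 km/h = 127/3.6 = 35.28 m/s.
vₓ = 35.28 cos 25.0° = 31.97 m/s; v_y0 = 35.28 sin 25.0° = 14.91 m/s.
Vertical motion (up positive, ground at y = 0): 0.8100 t² − (14.91) t − 4.21 = 0, so t = (14.91 + √(14.91² + 2·1.62·4.21)) / 1.62 = (14.91 + 15.36) / 1.62 = 18.68 s.
At impact: v_y = v_y0 − g t = −15.36 m/s; vₓ = 31.97 m/s.
Angle below horizontal: arctan(|v_y|/vₓ) = arctan(15.36/31.97) = 25.66°.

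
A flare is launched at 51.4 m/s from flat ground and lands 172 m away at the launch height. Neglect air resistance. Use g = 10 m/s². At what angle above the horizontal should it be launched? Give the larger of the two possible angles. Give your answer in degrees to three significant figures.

69.7°

R = v₀² sin 2θ / g gives sin 2θ = gR/v₀² = 10.0·172/51.4² = 0.6510.
2θ = 40.62° or 180° − 40.62° = 139.4°, so θ = 20.31° or 69.69°.
The larger angle is 69.69°.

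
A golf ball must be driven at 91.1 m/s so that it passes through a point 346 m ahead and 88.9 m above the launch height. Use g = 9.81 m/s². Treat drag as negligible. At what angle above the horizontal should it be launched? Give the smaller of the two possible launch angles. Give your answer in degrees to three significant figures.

27.3°

Trajectory: y = x tanθ − g x² (1 + tan²θ)/(2v₀²). With x = 346, y = 88.9, v₀ = 91.1, g = 9.81:
70.75 tan²θ − 346 tanθ + (159.7) = 0.
tanθ = [346 ± √(346² − 4 × 70.75 × (159.7))] / (2 × 70.75) = (346 ± 273.0) / 141.5, giving tanθ = 0.5158 or 4.374.
θ = 27.29° or 77.12°; the smaller is 27.29°.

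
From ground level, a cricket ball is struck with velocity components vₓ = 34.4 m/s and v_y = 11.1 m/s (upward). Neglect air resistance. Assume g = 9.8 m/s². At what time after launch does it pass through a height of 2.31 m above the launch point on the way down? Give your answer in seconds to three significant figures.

Require v_y0 t − ½ g t² = 2.31, i.e. 4.900 t² − 11.10 t + 2.31 = 0.
t = [11.10 ± √(11.10² − 2·9.80·2.31)] / 9.80 = (11.10 ± 8.828) / 9.80, so t = 0.2318 s or t = 2.033 s.
The descending-branch root is 2.033 s.

2.03 s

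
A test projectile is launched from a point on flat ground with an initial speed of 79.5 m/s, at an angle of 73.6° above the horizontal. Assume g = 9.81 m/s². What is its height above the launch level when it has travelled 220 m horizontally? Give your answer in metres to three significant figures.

276 m

Components: vₓ = 79.50 cos 73.6° = 22.45 m/s, v_y0 = 79.50 sin 73.6° = 76.27 m/s.
Time to reach x = 220 m: t = x/vₓ = 220/22.45 = 9.801 s.
Height: y = v_y0 t − ½ g t² = 76.27 × 9.801 − 4.905 × 9.801² = 747.5 − 471.2 = 276.3 m.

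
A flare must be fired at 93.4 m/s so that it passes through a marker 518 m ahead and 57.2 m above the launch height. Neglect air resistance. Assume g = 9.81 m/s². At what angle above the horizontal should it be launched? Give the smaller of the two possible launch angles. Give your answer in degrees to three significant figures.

24.9°

Trajectory: y = x tanθ − g x² (1 + tan²θ)/(2v₀²). With x = 518, y = 57.2, v₀ = 93.4, g = 9.81:
150.9 tan²θ − 518 tanθ + (208.1) = 0.
tanθ = [518 ± √(518² − 4 × 150.9 × (208.1))] / (2 × 150.9) = (518 ± 377.8) / 301.7, giving tanθ = 0.4645 or 2.969.
θ = 24.92° or 71.39°; the smaller is 24.92°.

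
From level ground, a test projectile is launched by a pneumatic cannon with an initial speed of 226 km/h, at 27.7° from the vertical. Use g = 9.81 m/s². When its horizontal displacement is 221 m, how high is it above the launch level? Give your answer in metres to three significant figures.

Convert: 226 km/h = 226/3.6 = 62.78 m/s.
Components: vₓ = 62.78 sin 27.7° = 29.18 m/s, v_y0 = 62.78 cos 27.7° = 55.58 m/s.
At x = 221 m, t = x/vₓ = 221/29.18 = 7.573 s.
Height: y = v_y0 t − ½ g t² = 55.58 × 7.573 − 4.905 × 7.573² = 420.9 − 281.3 = 139.6 m.

140 m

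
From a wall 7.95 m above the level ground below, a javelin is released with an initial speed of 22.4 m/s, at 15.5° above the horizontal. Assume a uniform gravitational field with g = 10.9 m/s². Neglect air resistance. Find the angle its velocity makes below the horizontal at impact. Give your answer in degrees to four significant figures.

Resolve: vₓ = 22.40 cos 15.5° = 21.59 m/s and v_y0 = 22.40 sin 15.5° = 5.986 m/s.
The projectile lands when y = 7.95 + (5.986) t − ½·10.9·t² = 0. Positive root: t = (5.986 + √(5.986² + 2·10.9·7.95)) / 10.9 = (5.986 + 14.46) / 10.9 = 1.876 s.
At impact: v_y = v_y0 − g t = −14.46 m/s; vₓ = 21.59 m/s.
Angle below horizontal: arctan(|v_y|/vₓ) = arctan(14.46/21.59) = 33.82°.

33.82°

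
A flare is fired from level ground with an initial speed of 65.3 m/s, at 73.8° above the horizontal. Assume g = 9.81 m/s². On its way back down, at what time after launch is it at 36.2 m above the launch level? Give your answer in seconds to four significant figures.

12.18 s

Horizontal component vₓ = 65.30 cos 73.8° = 18.22 m/s; vertical v_y0 = 65.30 sin 73.8° = 62.71 m/s.
Height y(t) = 62.71 t − 4.905 t² = 36.2 gives 4.905 t² − 62.71 t + 36.2 = 0.
Quadratic formula: t = (62.71 ± √3221.9) / 9.81 = (62.71 ± 56.76) / 9.81 → t = 0.6060 s or 12.18 s.
The descending-branch root is 12.18 s.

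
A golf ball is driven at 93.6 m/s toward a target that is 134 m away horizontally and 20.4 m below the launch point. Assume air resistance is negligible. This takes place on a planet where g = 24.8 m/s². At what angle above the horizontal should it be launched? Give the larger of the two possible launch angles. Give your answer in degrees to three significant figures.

Trajectory: y = x tanθ − g x² (1 + tan²θ)/(2v₀²). With x = 134, y = −20.4, v₀ = 93.6, g = 24.8:
25.41 tan²θ − 134 tanθ + (5.014) = 0.
tanθ = [134 ± √(134² − 4 × 25.41 × (5.014))] / (2 × 25.41) = (134 ± 132.1) / 50.83, giving tanθ = 0.03769 or 5.235.
θ = 2.158° or 79.19°; the larger is 79.19°.

79.2°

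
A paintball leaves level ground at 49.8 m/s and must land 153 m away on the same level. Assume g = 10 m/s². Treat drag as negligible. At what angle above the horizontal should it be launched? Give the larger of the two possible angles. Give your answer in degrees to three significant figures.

71.0°

R = v₀² sin 2θ / g gives sin 2θ = gR/v₀² = 10.0·153/49.8² = 0.6169.
2θ = 38.09° or 180° − 38.09° = 141.9°, so θ = 19.05° or 70.95°.
The larger angle is 70.95°.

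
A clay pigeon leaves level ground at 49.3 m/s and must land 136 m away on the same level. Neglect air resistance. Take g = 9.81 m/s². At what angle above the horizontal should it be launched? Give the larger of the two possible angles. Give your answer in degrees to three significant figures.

Level-ground range R = v₀² sin(2θ)/g ⇒ sin(2θ) = gR/v₀² = 9.81 × 136 / 49.3² = 0.5489.
2θ = 33.29° or 180° − 33.29° = 146.7°, so θ = 16.65° or 73.35°.
The larger angle is 73.35°.

73.4°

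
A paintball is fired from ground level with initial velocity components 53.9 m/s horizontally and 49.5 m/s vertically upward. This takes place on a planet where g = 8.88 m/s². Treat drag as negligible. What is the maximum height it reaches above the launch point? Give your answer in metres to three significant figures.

138 m

At the apex v_y = 0, so H = v_y0²/(2g) = 49.50²/17.76 = 138.0 m.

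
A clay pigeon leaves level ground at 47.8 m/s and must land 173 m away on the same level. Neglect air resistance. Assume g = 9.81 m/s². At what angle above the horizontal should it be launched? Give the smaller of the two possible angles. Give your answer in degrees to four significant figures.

R = v₀² sin 2θ / g gives sin 2θ = gR/v₀² = 9.81·173/47.8² = 0.7428.
2θ = 47.97° or 180° − 47.97° = 132.0°, so θ = 23.98° or 66.02°.
The smaller angle is 23.98°.

23.98°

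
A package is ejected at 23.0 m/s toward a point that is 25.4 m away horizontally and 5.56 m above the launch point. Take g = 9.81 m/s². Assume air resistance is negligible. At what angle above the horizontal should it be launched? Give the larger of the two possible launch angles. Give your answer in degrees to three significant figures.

75.0°

Trajectory: y = x tanθ − g x² (1 + tan²θ)/(2v₀²). With x = 25.4, y = 5.56, v₀ = 23.0, g = 9.81:
5.982 tan²θ − 25.4 tanθ + (11.54) = 0.
tanθ = [25.4 ± √(25.4² − 4 × 5.982 × (11.54))] / (2 × 5.982) = (25.4 ± 19.21) / 11.96, giving tanθ = 0.5175 or 3.729.
θ = 27.36° or 74.99°; the larger is 74.99°.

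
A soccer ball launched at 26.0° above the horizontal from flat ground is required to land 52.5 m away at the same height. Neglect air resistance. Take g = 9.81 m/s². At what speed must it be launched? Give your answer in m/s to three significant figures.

Level-ground range: R = v₀² sin(2θ)/g, so v₀ = √(gR / sin 2θ).
v₀ = √(9.81 × 52.5 / sin 52.00°) = √(515.0 / 0.7880) = √653.58 = 25.57 m/s.

25.6 m/s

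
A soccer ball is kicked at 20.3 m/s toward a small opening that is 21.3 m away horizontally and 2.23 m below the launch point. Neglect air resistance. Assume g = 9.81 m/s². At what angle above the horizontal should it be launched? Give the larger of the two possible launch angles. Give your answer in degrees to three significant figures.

Trajectory: y = x tanθ − g x² (1 + tan²θ)/(2v₀²). With x = 21.3, y = −2.23, v₀ = 20.3, g = 9.81:
5.400 tan²θ − 21.3 tanθ + (3.170) = 0.
tanθ = [21.3 ± √(21.3² − 4 × 5.400 × (3.170))] / (2 × 5.400) = (21.3 ± 19.63) / 10.80, giving tanθ = 0.1549 or 3.789.
θ = 8.806° or 75.22°; the larger is 75.22°.

75.2°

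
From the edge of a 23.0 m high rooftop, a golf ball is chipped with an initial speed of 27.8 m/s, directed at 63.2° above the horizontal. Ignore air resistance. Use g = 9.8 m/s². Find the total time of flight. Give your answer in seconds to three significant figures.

Components: vₓ = 27.80 cos 63.2° = 12.53 m/s, v_y0 = 27.80 sin 63.2° = 24.81 m/s.
The projectile lands when y = 23.0 + (24.81) t − ½·9.80·t² = 0. Positive root: t = (24.81 + √(24.81² + 2·9.80·23.0)) / 9.80 = (24.81 + 32.66) / 9.80 = 5.864 s.

5.86 s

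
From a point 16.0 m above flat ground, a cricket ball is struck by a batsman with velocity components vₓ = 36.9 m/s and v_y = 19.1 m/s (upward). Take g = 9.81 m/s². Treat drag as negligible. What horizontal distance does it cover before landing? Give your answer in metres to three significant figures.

170 m

The projectile lands when y = 16.0 + (19.10) t − ½·9.81·t² = 0. Positive root: t = (19.10 + √(19.10² + 2·9.81·16.0)) / 9.81 = (19.10 + 26.05) / 9.81 = 4.603 s.
Horizontal distance: R = vₓ t = 36.90 × 4.603 = 169.8 m.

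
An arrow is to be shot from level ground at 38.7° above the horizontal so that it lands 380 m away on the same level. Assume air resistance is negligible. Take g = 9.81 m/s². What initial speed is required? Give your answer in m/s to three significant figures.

61.8 m/s

From R = (v₀² / g) sin 2θ: v₀ = √(gR / sin 2θ).
v₀ = √(9.81 × 380 / sin 77.40°) = √(3728 / 0.9759) = √3819.8 = 61.80 m/s.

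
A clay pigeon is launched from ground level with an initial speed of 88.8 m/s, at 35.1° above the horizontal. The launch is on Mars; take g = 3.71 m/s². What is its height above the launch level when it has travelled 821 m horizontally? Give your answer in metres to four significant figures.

340.1 m

Resolve: vₓ = 88.80 cos 35.1° = 72.65 m/s and v_y0 = 88.80 sin 35.1° = 51.06 m/s.
At x = 821 m, t = x/vₓ = 821/72.65 = 11.30 s.
Height: y = v_y0 t − ½ g t² = 51.06 × 11.30 − 1.855 × 11.30² = 577.0 − 236.9 = 340.1 m.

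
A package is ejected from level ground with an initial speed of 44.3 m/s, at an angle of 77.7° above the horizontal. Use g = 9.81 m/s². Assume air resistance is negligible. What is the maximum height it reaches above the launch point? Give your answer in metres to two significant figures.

95 m

Horizontal component vₓ = 44.30 cos 77.7° = 9.437 m/s; vertical v_y0 = 44.30 sin 77.7° = 43.28 m/s.
Maximum height: H = v_y0² / (2g) = 43.28² / (2 × 9.81) = 95.49 m.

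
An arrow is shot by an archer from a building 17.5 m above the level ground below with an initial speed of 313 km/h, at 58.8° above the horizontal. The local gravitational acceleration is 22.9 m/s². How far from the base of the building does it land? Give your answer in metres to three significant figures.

303 m

Convert: 313 km/h = 313/3.6 = 86.94 m/s.
vₓ = 86.94 cos 58.8° = 45.04 m/s; v_y0 = 86.94 sin 58.8° = 74.37 m/s.
The projectile lands when y = 17.5 + (74.37) t − ½·22.9·t² = 0. Positive root: t = (74.37 + √(74.37² + 2·22.9·17.5)) / 22.9 = (74.37 + 79.58) / 22.9 = 6.722 s.
Horizontal distance: R = vₓ t = 45.04 × 6.722 = 302.8 m.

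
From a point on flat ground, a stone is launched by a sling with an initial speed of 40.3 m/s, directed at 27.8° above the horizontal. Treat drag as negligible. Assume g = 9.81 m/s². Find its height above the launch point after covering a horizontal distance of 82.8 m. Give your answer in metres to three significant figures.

17.2 m

Resolve: vₓ = 40.30 cos 27.8° = 35.65 m/s and v_y0 = 40.30 sin 27.8° = 18.80 m/s.
x = vₓ t ⇒ t = 82.8/35.65 = 2.323 s.
Height: y = v_y0 t − ½ g t² = 18.80 × 2.323 − 4.905 × 2.323² = 43.66 − 26.46 = 17.19 m.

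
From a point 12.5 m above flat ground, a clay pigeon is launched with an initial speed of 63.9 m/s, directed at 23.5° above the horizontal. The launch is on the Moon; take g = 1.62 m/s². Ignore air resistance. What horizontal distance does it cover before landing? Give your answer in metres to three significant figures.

1870 m

Components: vₓ = 63.90 cos 23.5° = 58.60 m/s, v_y0 = 63.90 sin 23.5° = 25.48 m/s.
With up positive and y = 0 at the ground: y(t) = 12.5 + (25.48) t − 0.8100 t². Setting y = 0 and taking the positive root: t = [25.48 + √(25.48² + 2·1.62·12.5)] / 1.62 = (25.48 + 26.26) / 1.62 = 31.94 s.
Horizontal distance: R = vₓ t = 58.60 × 31.94 = 1872 m.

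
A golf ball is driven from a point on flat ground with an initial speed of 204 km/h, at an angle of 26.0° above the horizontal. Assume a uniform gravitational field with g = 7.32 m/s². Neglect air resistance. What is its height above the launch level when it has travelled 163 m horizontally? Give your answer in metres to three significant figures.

42.0 m

Convert: 204 km/h = 204/3.6 = 56.67 m/s.
vₓ = 56.67 cos 26.0° = 50.93 m/s; v_y0 = 56.67 sin 26.0° = 24.84 m/s.
Time to reach x = 163 m: t = x/vₓ = 163/50.93 = 3.200 s.
Height: y = v_y0 t − ½ g t² = 24.84 × 3.200 − 3.660 × 3.200² = 79.50 − 37.49 = 42.01 m.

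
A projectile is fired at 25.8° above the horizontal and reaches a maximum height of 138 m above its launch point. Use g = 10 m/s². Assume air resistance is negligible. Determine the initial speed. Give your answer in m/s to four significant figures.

At the peak v_y = 0, so v_y0 = √(2gH) = √(2 × 10.0 × 138) = 52.54 m/s.
v_y0 = v₀ sin θ ⇒ v₀ = 52.54 / sin 25.8° = 120.7 m/s.

120.7 m/s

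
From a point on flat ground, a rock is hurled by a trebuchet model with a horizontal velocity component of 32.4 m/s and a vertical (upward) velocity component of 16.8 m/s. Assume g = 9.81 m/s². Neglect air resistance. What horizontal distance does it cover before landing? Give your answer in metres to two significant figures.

Flight time T = 2 v_y0 / g = 3.425 s.
Horizontal distance R = vₓ T = 32.40 × 3.425 = 111.0 m.

110 m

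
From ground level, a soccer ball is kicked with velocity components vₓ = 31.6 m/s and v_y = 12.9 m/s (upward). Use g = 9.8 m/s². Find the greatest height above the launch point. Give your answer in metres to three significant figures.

Peak height H = v_y0² / (2g) = 166.41 / 19.60 = 8.490 m.

8.49 m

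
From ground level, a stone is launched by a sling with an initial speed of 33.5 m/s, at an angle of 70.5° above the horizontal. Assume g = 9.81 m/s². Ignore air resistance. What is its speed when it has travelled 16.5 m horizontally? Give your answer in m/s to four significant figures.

20.43 m/s

Components: vₓ = 33.50 cos 70.5° = 11.18 m/s, v_y0 = 33.50 sin 70.5° = 31.58 m/s.
Time to reach x = 16.5 m: t = x/vₓ = 16.5/11.18 = 1.476 s.
Vertical velocity there: v_y = v_y0 − g t = 31.58 − 9.81 × 1.476 = 17.10 m/s.
Speed: √(vₓ² + v_y²) = √(11.18² + 17.10²) = 20.43 m/s.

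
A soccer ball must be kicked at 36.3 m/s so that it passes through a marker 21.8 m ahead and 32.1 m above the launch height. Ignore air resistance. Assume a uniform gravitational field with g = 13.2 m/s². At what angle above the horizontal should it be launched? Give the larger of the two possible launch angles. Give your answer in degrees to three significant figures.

Trajectory: y = x tanθ − g x² (1 + tan²θ)/(2v₀²). With x = 21.8, y = 32.1, v₀ = 36.3, g = 13.2:
2.380 tan²θ − 21.8 tanθ + (34.48) = 0.
tanθ = [21.8 ± √(21.8² − 4 × 2.380 × (34.48))] / (2 × 2.380) = (21.8 ± 12.12) / 4.761, giving tanθ = 2.033 or 7.125.
θ = 63.81° or 82.01°; the larger is 82.01°.

82.0°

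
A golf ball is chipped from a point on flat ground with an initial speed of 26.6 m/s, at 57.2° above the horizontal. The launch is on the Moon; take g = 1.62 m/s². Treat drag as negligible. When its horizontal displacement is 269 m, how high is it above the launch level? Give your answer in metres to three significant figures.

135 m

Horizontal component vₓ = 26.60 cos 57.2° = 14.41 m/s; vertical v_y0 = 26.60 sin 57.2° = 22.36 m/s.
At x = 269 m, t = x/vₓ = 269/14.41 = 18.67 s.
Height: y = v_y0 t − ½ g t² = 22.36 × 18.67 − 0.8100 × 18.67² = 417.4 − 282.3 = 135.1 m.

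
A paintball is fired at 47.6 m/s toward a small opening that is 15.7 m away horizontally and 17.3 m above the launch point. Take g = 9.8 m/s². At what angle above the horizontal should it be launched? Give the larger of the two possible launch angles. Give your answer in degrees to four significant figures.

87.97°

Trajectory: y = x tanθ − g x² (1 + tan²θ)/(2v₀²). With x = 15.7, y = 17.3, v₀ = 47.6, g = 9.80:
0.5331 tan²θ − 15.7 tanθ + (17.83) = 0.
tanθ = [15.7 ± √(15.7² − 4 × 0.5331 × (17.83))] / (2 × 0.5331) = (15.7 ± 14.44) / 1.066, giving tanθ = 1.183 or 28.27.
θ = 49.80° or 87.97°; the larger is 87.97°.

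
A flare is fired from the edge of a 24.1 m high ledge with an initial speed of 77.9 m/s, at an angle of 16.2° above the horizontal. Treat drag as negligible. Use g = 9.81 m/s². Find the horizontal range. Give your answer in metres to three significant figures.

vₓ = 77.90 cos 16.2° = 74.81 m/s; v_y0 = 77.90 sin 16.2° = 21.73 m/s.
Vertical motion (up positive, ground at y = 0): 4.905 t² − (21.73) t − 24.1 = 0, so t = (21.73 + √(21.73² + 2·9.81·24.1)) / 9.81 = (21.73 + 30.74) / 9.81 = 5.349 s.
Horizontal distance: R = vₓ t = 74.81 × 5.349 = 400.2 m.

400 m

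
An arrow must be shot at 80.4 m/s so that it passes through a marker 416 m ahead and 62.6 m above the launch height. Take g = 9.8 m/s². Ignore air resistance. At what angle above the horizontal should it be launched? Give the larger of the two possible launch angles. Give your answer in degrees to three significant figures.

69.0°

Trajectory: y = x tanθ − g x² (1 + tan²θ)/(2v₀²). With x = 416, y = 62.6, v₀ = 80.4, g = 9.80:
131.2 tan²θ − 416 tanθ + (193.8) = 0.
tanθ = [416 ± √(416² − 4 × 131.2 × (193.8))] / (2 × 131.2) = (416 ± 267.2) / 262.4, giving tanθ = 0.5673 or 2.604.
θ = 29.57° or 68.99°; the larger is 68.99°.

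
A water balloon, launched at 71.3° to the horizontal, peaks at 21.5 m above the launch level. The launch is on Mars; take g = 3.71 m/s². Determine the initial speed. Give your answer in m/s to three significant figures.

13.3 m/s

At the peak v_y = 0, so v_y0 = √(2gH) = √(2 × 3.71 × 21.5) = 12.63 m/s.
v_y0 = v₀ sin θ ⇒ v₀ = 12.63 / sin 71.3° = 13.33 m/s.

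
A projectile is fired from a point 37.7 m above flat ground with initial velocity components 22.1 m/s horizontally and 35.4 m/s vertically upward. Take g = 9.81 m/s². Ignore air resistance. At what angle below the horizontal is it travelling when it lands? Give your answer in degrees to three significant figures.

The projectile lands when y = 37.7 + (35.40) t − ½·9.81·t² = 0. Positive root: t = (35.40 + √(35.40² + 2·9.81·37.7)) / 9.81 = (35.40 + 44.64) / 9.81 = 8.159 s.
At impact: v_y = v_y0 − g t = −44.64 m/s; vₓ = 22.10 m/s.
Angle below horizontal: arctan(|v_y|/vₓ) = arctan(44.64/22.10) = 63.66°.

63.7°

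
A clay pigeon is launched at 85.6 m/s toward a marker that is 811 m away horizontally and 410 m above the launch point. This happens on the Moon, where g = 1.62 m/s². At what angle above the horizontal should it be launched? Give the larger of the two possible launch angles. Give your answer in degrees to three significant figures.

84.6°

Trajectory: y = x tanθ − g x² (1 + tan²θ)/(2v₀²). With x = 811, y = 410, v₀ = 85.6, g = 1.62:
72.71 tan²θ − 811 tanθ + (482.7) = 0.
tanθ = [811 ± √(811² − 4 × 72.71 × (482.7))] / (2 × 72.71) = (811 ± 719.3) / 145.4, giving tanθ = 0.6309 or 10.52.
θ = 32.25° or 84.57°; the larger is 84.57°.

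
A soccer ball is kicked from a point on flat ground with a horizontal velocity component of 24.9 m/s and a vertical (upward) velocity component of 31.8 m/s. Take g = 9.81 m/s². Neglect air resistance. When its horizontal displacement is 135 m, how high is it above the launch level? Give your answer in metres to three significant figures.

28.2 m

At x = 135 m, t = x/vₓ = 135/24.90 = 5.422 s.
Height: y = v_y0 t − ½ g t² = 31.80 × 5.422 − 4.905 × 5.422² = 172.4 − 144.2 = 28.23 m.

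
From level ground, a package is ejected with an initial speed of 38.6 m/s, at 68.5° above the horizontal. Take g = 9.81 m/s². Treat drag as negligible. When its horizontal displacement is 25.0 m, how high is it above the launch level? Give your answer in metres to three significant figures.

48.1 m

Horizontal component vₓ = 38.60 cos 68.5° = 14.15 m/s; vertical v_y0 = 38.60 sin 68.5° = 35.91 m/s.
At x = 25.0 m, t = x/vₓ = 25.0/14.15 = 1.767 s.
Height: y = v_y0 t − ½ g t² = 35.91 × 1.767 − 4.905 × 1.767² = 63.47 − 15.32 = 48.15 m.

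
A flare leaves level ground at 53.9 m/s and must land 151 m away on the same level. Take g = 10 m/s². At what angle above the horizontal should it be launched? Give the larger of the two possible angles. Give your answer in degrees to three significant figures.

74.3°

R = v₀² sin 2θ / g gives sin 2θ = gR/v₀² = 10.0·151/53.9² = 0.5198.
2θ = 31.32° or 180° − 31.32° = 148.7°, so θ = 15.66° or 74.34°.
The larger angle is 74.34°.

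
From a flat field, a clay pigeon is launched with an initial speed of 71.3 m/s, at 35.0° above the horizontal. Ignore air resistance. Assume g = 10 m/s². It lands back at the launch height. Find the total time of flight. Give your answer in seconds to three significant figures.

8.18 s

Components: vₓ = 71.30 cos 35.0° = 58.41 m/s, v_y0 = 71.30 sin 35.0° = 40.90 m/s.
It returns to y = 0 when t = 2 v_y0 / g = 2(40.90)/10.0 = 8.179 s.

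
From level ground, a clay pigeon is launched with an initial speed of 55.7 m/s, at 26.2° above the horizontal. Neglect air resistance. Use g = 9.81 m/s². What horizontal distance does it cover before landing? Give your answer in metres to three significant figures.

251 m

Components: vₓ = 55.70 cos 26.2° = 49.98 m/s, v_y0 = 55.70 sin 26.2° = 24.59 m/s.
Time aloft: T = 2 v_y0 / g = 2 × 24.59 / 9.81 = 5.014 s.
Range: R = vₓ T = 49.98 × 5.014 = 250.6 m.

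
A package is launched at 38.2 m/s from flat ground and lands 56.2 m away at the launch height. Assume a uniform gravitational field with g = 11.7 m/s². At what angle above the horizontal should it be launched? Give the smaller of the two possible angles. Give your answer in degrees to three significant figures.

Level-ground range R = v₀² sin(2θ)/g ⇒ sin(2θ) = gR/v₀² = 11.7 × 56.2 / 38.2² = 0.4506.
2θ = 26.78° or 180° − 26.78° = 153.2°, so θ = 13.39° or 76.61°.
The smaller angle is 13.39°.

13.4°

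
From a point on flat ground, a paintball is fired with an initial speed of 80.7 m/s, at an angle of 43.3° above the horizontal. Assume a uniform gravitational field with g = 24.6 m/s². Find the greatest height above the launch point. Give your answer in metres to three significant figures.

62.3 m

Horizontal component vₓ = 80.70 cos 43.3° = 58.73 m/s; vertical v_y0 = 80.70 sin 43.3° = 55.35 m/s.
Maximum height: H = v_y0² / (2g) = 55.35² / (2 × 24.6) = 62.26 m.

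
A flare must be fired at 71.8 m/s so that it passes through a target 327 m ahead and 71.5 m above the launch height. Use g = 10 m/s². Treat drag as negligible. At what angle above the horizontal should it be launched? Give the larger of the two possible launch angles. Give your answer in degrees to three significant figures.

67.9°

Trajectory: y = x tanθ − g x² (1 + tan²θ)/(2v₀²). With x = 327, y = 71.5, v₀ = 71.8, g = 10.0:
103.7 tan²θ − 327 tanθ + (175.2) = 0.
tanθ = [327 ± √(327² − 4 × 103.7 × (175.2))] / (2 × 103.7) = (327 ± 185.1) / 207.4, giving tanθ = 0.6843 or 2.469.
θ = 34.39° or 67.95°; the larger is 67.95°.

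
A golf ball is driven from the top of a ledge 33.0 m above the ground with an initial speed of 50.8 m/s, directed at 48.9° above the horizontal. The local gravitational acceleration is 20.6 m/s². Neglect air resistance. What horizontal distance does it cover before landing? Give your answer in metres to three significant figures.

vₓ = 50.80 cos 48.9° = 33.39 m/s; v_y0 = 50.80 sin 48.9° = 38.28 m/s.
The projectile lands when y = 33.0 + (38.28) t − ½·20.6·t² = 0. Positive root: t = (38.28 + √(38.28² + 2·20.6·33.0)) / 20.6 = (38.28 + 53.15) / 20.6 = 4.438 s.
Horizontal distance: R = vₓ t = 33.39 × 4.438 = 148.2 m.

148 m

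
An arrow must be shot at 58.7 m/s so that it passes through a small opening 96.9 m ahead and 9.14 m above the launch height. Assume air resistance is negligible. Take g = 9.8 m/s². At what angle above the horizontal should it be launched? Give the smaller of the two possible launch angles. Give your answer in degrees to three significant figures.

Trajectory: y = x tanθ − g x² (1 + tan²θ)/(2v₀²). With x = 96.9, y = 9.14, v₀ = 58.7, g = 9.80:
13.35 tan²θ − 96.9 tanθ + (22.49) = 0.
tanθ = [96.9 ± √(96.9² − 4 × 13.35 × (22.49))] / (2 × 13.35) = (96.9 ± 90.49) / 26.71, giving tanθ = 0.2401 or 7.017.
θ = 13.50° or 81.89°; the smaller is 13.50°.

13.5°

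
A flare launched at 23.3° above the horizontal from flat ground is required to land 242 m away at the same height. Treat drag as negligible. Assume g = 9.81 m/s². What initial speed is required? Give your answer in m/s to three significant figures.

From R = (v₀² / g) sin 2θ: v₀ = √(gR / sin 2θ).
v₀ = √(9.81 × 242 / sin 46.60°) = √(2374 / 0.7266) = √3267.4 = 57.16 m/s.

57.2 m/s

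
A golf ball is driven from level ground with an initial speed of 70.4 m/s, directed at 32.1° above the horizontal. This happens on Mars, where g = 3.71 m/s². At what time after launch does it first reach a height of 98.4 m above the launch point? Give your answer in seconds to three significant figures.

Resolve: vₓ = 70.40 cos 32.1° = 59.64 m/s and v_y0 = 70.40 sin 32.1° = 37.41 m/s.
Require v_y0 t − ½ g t² = 98.4, i.e. 1.855 t² − 37.41 t + 98.4 = 0.
Quadratic formula: t = (37.41 ± √669.41) / 3.71 = (37.41 ± 25.87) / 3.71 → t = 3.110 s or 17.06 s.
The first (ascending) time is 3.110 s.

3.11 s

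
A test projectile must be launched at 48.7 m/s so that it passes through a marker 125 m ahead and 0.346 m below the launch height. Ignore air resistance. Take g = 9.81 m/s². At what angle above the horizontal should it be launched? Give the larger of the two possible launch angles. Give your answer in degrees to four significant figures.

Trajectory: y = x tanθ − g x² (1 + tan²θ)/(2v₀²). With x = 125, y = −0.346, v₀ = 48.7, g = 9.81:
32.31 tan²θ − 125 tanθ + (31.97) = 0.
tanθ = [125 ± √(125² − 4 × 32.31 × (31.97))] / (2 × 32.31) = (125 ± 107.2) / 64.63, giving tanθ = 0.2754 or 3.593.
θ = 15.39° or 74.45°; the larger is 74.45°.

74.45°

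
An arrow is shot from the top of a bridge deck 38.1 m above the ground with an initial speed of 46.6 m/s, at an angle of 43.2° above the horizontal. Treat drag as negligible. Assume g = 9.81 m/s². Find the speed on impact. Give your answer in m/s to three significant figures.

Horizontal component vₓ = 46.60 cos 43.2° = 33.97 m/s; vertical v_y0 = 46.60 sin 43.2° = 31.90 m/s.
Vertical motion (up positive, ground at y = 0): 4.905 t² − (31.90) t − 38.1 = 0, so t = (31.90 + √(31.90² + 2·9.81·38.1)) / 9.81 = (31.90 + 42.01) / 9.81 = 7.534 s.
Vertical velocity at impact: v_y = v_y0 − g t = 31.90 − 9.81 × 7.534 = −42.01 m/s.
Speed: |v| = √(vₓ² + v_y²) = √(33.97² + 42.01²) = 54.03 m/s.

54.0 m/s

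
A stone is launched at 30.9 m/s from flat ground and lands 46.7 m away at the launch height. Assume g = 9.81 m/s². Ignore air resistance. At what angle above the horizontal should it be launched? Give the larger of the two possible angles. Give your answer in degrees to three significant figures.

75.7°

From R = (v₀²/g) sin 2θ: sin 2θ = 9.81 × 46.7 / 954.81 = 0.4798.
2θ = 28.67° or 180° − 28.67° = 151.3°, so θ = 14.34° or 75.66°.
The larger angle is 75.66°.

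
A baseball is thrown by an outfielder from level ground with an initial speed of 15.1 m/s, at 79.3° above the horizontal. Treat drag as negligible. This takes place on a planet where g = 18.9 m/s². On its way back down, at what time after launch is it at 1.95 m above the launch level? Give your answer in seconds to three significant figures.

1.43 s

Components: vₓ = 15.10 cos 79.3° = 2.804 m/s, v_y0 = 15.10 sin 79.3° = 14.84 m/s.
Height y(t) = 14.84 t − 9.450 t² = 1.95 gives 9.450 t² − 14.84 t + 1.95 = 0.
Quadratic formula: t = (14.84 ± √146.44) / 18.9 = (14.84 ± 12.10) / 18.9 → t = 0.1448 s or 1.425 s.
The descending-branch root is 1.425 s.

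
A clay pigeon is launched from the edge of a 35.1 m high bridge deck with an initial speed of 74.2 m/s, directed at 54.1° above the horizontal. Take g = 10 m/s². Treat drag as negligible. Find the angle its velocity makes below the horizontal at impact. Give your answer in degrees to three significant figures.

Components: vₓ = 74.20 cos 54.1° = 43.51 m/s, v_y0 = 74.20 sin 54.1° = 60.11 m/s.
Vertical motion (up positive, ground at y = 0): 5.000 t² − (60.11) t − 35.1 = 0, so t = (60.11 + √(60.11² + 2·10.0·35.1)) / 10.0 = (60.11 + 65.69) / 10.0 = 12.58 s.
At impact: v_y = v_y0 − g t = −65.69 m/s; vₓ = 43.51 m/s.
Angle below horizontal: arctan(|v_y|/vₓ) = arctan(65.69/43.51) = 56.48°.

56.5°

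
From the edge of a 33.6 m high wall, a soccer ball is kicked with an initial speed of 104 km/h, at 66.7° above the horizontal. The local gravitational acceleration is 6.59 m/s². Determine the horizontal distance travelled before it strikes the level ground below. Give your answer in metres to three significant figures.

Convert: 104 km/h = 104/3.6 = 28.89 m/s.
Horizontal component vₓ = 28.89 cos 66.7° = 11.43 m/s; vertical v_y0 = 28.89 sin 66.7° = 26.53 m/s.
Vertical motion (up positive, ground at y = 0): 3.295 t² − (26.53) t − 33.6 = 0, so t = (26.53 + √(26.53² + 2·6.59·33.6)) / 6.59 = (26.53 + 33.87) / 6.59 = 9.165 s.
Horizontal distance: R = vₓ t = 11.43 × 9.165 = 104.7 m.

105 m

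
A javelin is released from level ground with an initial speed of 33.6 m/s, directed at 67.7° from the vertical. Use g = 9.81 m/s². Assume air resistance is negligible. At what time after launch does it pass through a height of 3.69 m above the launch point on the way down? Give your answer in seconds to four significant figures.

Components: vₓ = 33.60 sin 67.7° = 31.09 m/s, v_y0 = 33.60 cos 67.7° = 12.75 m/s.
Height y(t) = 12.75 t − 4.905 t² = 3.69 gives 4.905 t² − 12.75 t + 3.69 = 0.
Quadratic formula: t = (12.75 ± √90.158) / 9.81 = (12.75 ± 9.495) / 9.81 → t = 0.3318 s or 2.268 s.
The descending-branch root is 2.268 s.

2.268 s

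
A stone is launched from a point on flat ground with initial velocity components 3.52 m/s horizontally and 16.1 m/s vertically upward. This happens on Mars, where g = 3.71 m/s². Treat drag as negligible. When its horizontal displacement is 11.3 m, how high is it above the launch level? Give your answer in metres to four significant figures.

32.57 m

x = vₓ t ⇒ t = 11.3/3.520 = 3.210 s.
Height: y = v_y0 t − ½ g t² = 16.10 × 3.210 − 1.855 × 3.210² = 51.68 − 19.12 = 32.57 m.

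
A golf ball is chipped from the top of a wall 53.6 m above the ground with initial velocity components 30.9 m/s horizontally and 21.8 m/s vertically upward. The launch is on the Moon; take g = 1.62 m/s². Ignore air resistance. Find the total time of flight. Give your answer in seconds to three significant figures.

29.2 s

With up positive and y = 0 at the ground: y(t) = 53.6 + (21.80) t − 0.8100 t². Setting y = 0 and taking the positive root: t = [21.80 + √(21.80² + 2·1.62·53.6)] / 1.62 = (21.80 + 25.47) / 1.62 = 29.18 s.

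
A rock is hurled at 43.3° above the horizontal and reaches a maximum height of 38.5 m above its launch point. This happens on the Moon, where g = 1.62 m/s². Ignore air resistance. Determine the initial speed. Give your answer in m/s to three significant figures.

At the peak v_y = 0, so v_y0 = √(2gH) = √(2 × 1.62 × 38.5) = 11.17 m/s.
v_y0 = v₀ sin θ ⇒ v₀ = 11.17 / sin 43.3° = 16.29 m/s.

16.3 m/s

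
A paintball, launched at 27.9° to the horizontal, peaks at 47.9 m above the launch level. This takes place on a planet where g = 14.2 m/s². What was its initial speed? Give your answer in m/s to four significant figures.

At the peak v_y = 0, so v_y0 = √(2gH) = √(2 × 14.2 × 47.9) = 36.88 m/s.
v_y0 = v₀ sin θ ⇒ v₀ = 36.88 / sin 27.9° = 78.82 m/s.

78.82 m/s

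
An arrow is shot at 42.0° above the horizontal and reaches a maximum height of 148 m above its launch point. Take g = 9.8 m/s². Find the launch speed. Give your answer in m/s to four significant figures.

At the peak v_y = 0, so v_y0 = √(2gH) = √(2 × 9.80 × 148) = 53.86 m/s.
v_y0 = v₀ sin θ ⇒ v₀ = 53.86 / sin 42.0° = 80.49 m/s.

80.49 m/s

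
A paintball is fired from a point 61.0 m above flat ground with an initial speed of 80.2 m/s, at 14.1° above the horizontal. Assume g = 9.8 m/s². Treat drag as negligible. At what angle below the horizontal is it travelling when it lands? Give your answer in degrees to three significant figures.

27.0°

Components: vₓ = 80.20 cos 14.1° = 77.78 m/s, v_y0 = 80.20 sin 14.1° = 19.54 m/s.
Vertical motion (up positive, ground at y = 0): 4.900 t² − (19.54) t − 61.0 = 0, so t = (19.54 + √(19.54² + 2·9.80·61.0)) / 9.80 = (19.54 + 39.72) / 9.80 = 6.046 s.
At impact: v_y = v_y0 − g t = −39.72 m/s; vₓ = 77.78 m/s.
Angle below horizontal: arctan(|v_y|/vₓ) = arctan(39.72/77.78) = 27.05°.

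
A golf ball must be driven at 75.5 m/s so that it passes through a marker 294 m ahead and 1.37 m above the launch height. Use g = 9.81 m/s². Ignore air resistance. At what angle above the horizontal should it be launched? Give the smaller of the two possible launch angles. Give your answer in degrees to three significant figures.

Trajectory: y = x tanθ − g x² (1 + tan²θ)/(2v₀²). With x = 294, y = 1.37, v₀ = 75.5, g = 9.81:
74.38 tan²θ − 294 tanθ + (75.75) = 0.
tanθ = [294 ± √(294² − 4 × 74.38 × (75.75))] / (2 × 74.38) = (294 ± 252.8) / 148.8, giving tanθ = 0.2771 or 3.676.
θ = 15.49° or 74.78°; the smaller is 15.49°.

15.5°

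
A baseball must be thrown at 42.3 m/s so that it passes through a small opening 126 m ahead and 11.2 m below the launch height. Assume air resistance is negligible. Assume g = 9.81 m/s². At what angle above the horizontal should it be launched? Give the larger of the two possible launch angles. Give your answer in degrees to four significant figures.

69.04°

Trajectory: y = x tanθ − g x² (1 + tan²θ)/(2v₀²). With x = 126, y = −11.2, v₀ = 42.3, g = 9.81:
43.52 tan²θ − 126 tanθ + (32.32) = 0.
tanθ = [126 ± √(126² − 4 × 43.52 × (32.32))] / (2 × 43.52) = (126 ± 101.2) / 87.04, giving tanθ = 0.2845 or 2.611.
θ = 15.88° or 69.04°; the larger is 69.04°.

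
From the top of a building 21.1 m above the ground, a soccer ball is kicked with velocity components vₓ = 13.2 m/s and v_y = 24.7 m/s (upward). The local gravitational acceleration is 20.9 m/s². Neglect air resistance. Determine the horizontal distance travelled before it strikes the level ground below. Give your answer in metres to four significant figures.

With up positive and y = 0 at the ground: y(t) = 21.1 + (24.70) t − 10.45 t². Setting y = 0 and taking the positive root: t = [24.70 + √(24.70² + 2·20.9·21.1)] / 20.9 = (24.70 + 38.63) / 20.9 = 3.030 s.
Horizontal distance: R = vₓ t = 13.20 × 3.030 = 40.00 m.

40.00 m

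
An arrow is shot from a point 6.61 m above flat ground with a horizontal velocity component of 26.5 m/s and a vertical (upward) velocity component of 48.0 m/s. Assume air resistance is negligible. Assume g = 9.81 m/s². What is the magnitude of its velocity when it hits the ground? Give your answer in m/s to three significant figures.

56.0 m/s

The projectile lands when y = 6.61 + (48.00) t − ½·9.81·t² = 0. Positive root: t = (48.00 + √(48.00² + 2·9.81·6.61)) / 9.81 = (48.00 + 49.33) / 9.81 = 9.922 s.
Vertical velocity at impact: v_y = v_y0 − g t = 48.00 − 9.81 × 9.922 = −49.33 m/s.
Speed: |v| = √(vₓ² + v_y²) = √(26.50² + 49.33²) = 56.00 m/s.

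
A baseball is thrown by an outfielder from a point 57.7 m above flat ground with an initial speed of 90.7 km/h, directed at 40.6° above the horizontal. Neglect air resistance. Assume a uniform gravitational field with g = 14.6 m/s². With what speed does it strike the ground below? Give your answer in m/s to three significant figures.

48.2 m/s

Convert: 90.7 km/h = 90.7/3.6 = 25.19 m/s.
vₓ = 25.19 cos 40.6° = 19.13 m/s; v_y0 = 25.19 sin 40.6° = 16.40 m/s.
Vertical motion (up positive, ground at y = 0): 7.300 t² − (16.40) t − 57.7 = 0, so t = (16.40 + √(16.40² + 2·14.6·57.7)) / 14.6 = (16.40 + 44.20) / 14.6 = 4.150 s.
Vertical velocity at impact: v_y = v_y0 − g t = 16.40 − 14.6 × 4.150 = −44.20 m/s.
Speed: |v| = √(vₓ² + v_y²) = √(19.13² + 44.20²) = 48.16 m/s.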